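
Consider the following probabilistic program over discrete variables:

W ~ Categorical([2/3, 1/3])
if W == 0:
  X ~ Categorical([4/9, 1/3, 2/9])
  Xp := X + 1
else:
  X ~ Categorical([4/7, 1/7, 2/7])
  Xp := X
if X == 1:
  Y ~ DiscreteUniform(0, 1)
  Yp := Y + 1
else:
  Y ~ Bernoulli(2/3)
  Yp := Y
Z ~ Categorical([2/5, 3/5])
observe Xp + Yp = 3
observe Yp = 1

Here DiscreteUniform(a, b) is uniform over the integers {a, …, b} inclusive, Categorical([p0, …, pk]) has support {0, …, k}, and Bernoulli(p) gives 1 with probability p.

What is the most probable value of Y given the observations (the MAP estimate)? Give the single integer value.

Enumerate traces; 4 have nonzero weight after conditioning:
  (W=0, X=1, Y=0, Z=0) weight 2/45
  (W=0, X=1, Y=0, Z=1) weight 1/15
  (W=1, X=2, Y=1, Z=0) weight 8/315
  (W=1, X=2, Y=1, Z=1) weight 4/105
Group by Y:
  weight(Y=0) = 1/9
  weight(Y=1) = 4/63
Total weight = 1/9 + 4/63 = 11/63
P(Y=0 | obs) = 1/9 / 11/63 = 7/11
P(Y=1 | obs) = 4/63 / 11/63 = 4/11
argmax = 0

argmax_v P(Y = v | obs) = 0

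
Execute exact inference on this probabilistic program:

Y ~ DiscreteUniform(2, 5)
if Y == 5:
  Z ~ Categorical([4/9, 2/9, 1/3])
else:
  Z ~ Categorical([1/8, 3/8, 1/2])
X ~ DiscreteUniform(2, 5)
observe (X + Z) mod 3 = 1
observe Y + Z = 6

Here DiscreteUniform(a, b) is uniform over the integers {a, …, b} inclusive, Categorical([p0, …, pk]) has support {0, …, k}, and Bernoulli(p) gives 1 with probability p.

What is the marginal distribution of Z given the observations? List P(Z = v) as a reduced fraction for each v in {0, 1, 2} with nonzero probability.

Enumerate traces; 3 have nonzero weight after conditioning:
  (Y=4, Z=2, X=2) weight 1/32
  (Y=4, Z=2, X=5) weight 1/32
  (Y=5, Z=1, X=3) weight 1/72
Group by Z:
  weight(Z=1) = 1/72
  weight(Z=2) = 1/16
Total weight = 1/72 + 1/16 = 11/144
P(Z=1 | obs) = 1/72 / 11/144 = 2/11
P(Z=2 | obs) = 1/16 / 11/144 = 9/11

P(Z=1) = 2/11, P(Z=2) = 9/11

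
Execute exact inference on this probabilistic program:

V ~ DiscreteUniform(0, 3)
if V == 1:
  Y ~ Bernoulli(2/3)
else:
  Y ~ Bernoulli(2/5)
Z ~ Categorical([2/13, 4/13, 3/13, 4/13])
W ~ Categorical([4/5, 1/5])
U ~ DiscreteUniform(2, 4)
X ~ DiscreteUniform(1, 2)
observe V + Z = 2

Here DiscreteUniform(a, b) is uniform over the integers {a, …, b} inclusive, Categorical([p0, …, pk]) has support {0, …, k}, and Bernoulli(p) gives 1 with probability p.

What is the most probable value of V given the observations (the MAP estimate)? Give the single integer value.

argmax_v P(V = v | obs) = 1

Enumerate traces; 72 have nonzero weight after conditioning:
  (V=0, Y=0, Z=2, W=0, U=2, X=1) weight 3/650
  (V=0, Y=0, Z=2, W=0, U=2, X=2) weight 3/650
  (V=0, Y=0, Z=2, W=0, U=3, X=1) weight 3/650
  (V=0, Y=0, Z=2, W=0, U=3, X=2) weight 3/650
  (V=0, Y=0, Z=2, W=0, U=4, X=1) weight 3/650
  (V=0, Y=0, Z=2, W=0, U=4, X=2) weight 3/650
  (V=0, Y=0, Z=2, W=1, U=2, X=1) weight 3/2600
  (V=0, Y=0, Z=2, W=1, U=2, X=2) weight 3/2600
  (V=1, Y=0, Z=1, W=0, U=2, X=1) weight 2/585
  (V=2, Y=0, Z=0, W=0, U=2, X=1) weight 1/325
  … 62 more
Group by V:
  weight(V=0) = 3/52
  weight(V=1) = 1/13
  weight(V=2) = 1/26
Total weight = 3/52 + 1/13 + 1/26 = 9/52
P(V=0 | obs) = 3/52 / 9/52 = 1/3
P(V=1 | obs) = 1/13 / 9/52 = 4/9
P(V=2 | obs) = 1/26 / 9/52 = 2/9
argmax = 1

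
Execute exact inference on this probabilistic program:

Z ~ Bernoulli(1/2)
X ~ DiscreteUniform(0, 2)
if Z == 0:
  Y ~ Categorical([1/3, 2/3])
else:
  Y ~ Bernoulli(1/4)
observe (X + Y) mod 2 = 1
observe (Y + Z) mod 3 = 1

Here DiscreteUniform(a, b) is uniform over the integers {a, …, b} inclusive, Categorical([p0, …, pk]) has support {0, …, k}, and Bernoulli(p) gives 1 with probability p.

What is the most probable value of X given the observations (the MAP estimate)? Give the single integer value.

argmax_v P(X = v | obs) = 1

Enumerate traces; 3 have nonzero weight after conditioning:
  (Z=0, X=0, Y=1) weight 1/9
  (Z=0, X=2, Y=1) weight 1/9
  (Z=1, X=1, Y=0) weight 1/8
Group by X:
  weight(X=0) = 1/9
  weight(X=1) = 1/8
  weight(X=2) = 1/9
Total weight = 1/9 + 1/8 + 1/9 = 25/72
P(X=0 | obs) = 1/9 / 25/72 = 8/25
P(X=1 | obs) = 1/8 / 25/72 = 9/25
P(X=2 | obs) = 1/9 / 25/72 = 8/25
argmax = 1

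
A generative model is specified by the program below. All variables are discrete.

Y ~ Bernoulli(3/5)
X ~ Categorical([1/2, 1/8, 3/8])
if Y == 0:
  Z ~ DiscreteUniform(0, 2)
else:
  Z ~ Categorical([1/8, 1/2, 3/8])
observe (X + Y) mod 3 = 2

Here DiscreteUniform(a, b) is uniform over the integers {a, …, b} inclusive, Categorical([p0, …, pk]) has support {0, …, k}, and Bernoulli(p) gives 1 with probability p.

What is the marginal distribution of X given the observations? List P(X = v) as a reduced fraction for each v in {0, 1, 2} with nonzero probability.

Enumerate traces; 6 have nonzero weight after conditioning:
  (Y=0, X=2, Z=0) weight 1/20
  (Y=0, X=2, Z=1) weight 1/20
  (Y=0, X=2, Z=2) weight 1/20
  (Y=1, X=1, Z=0) weight 3/320
  (Y=1, X=1, Z=1) weight 3/80
  (Y=1, X=1, Z=2) weight 9/320
Group by X:
  weight(X=1) = 3/40
  weight(X=2) = 3/20
Total weight = 3/40 + 3/20 = 9/40
P(X=1 | obs) = 3/40 / 9/40 = 1/3
P(X=2 | obs) = 3/20 / 9/40 = 2/3

P(X=1) = 1/3, P(X=2) = 2/3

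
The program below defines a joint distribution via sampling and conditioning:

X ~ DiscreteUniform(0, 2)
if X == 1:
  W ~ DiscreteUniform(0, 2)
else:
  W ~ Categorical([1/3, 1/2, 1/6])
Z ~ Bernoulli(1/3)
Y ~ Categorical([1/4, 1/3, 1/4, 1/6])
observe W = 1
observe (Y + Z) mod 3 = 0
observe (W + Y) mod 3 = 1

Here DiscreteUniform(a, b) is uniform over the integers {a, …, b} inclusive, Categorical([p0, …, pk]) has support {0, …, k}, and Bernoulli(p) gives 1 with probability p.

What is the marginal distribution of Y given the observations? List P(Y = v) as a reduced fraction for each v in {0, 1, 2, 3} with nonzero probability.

P(Y=0) = 3/5, P(Y=3) = 2/5

Enumerate traces; 6 have nonzero weight after conditioning:
  (X=0, W=1, Z=0, Y=0) weight 1/36
  (X=0, W=1, Z=0, Y=3) weight 1/54
  (X=1, W=1, Z=0, Y=0) weight 1/54
  (X=1, W=1, Z=0, Y=3) weight 1/81
  (X=2, W=1, Z=0, Y=0) weight 1/36
  (X=2, W=1, Z=0, Y=3) weight 1/54
Group by Y:
  weight(Y=0) = 2/27
  weight(Y=3) = 4/81
Total weight = 2/27 + 4/81 = 10/81
P(Y=0 | obs) = 2/27 / 10/81 = 3/5
P(Y=3 | obs) = 4/81 / 10/81 = 2/5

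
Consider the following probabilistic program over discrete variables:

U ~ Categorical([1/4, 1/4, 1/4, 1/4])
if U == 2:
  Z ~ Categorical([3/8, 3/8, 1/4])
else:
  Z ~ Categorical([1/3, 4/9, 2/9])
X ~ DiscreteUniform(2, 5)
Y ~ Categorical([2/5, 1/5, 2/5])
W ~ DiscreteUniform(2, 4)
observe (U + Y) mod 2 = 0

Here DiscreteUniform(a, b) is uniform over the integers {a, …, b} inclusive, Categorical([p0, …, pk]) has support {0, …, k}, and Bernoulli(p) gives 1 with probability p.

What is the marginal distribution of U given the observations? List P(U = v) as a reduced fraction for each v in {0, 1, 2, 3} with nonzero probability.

Enumerate traces; 216 have nonzero weight after conditioning:
  (U=0, Z=0, X=2, Y=0, W=2) weight 1/360
  (U=0, Z=0, X=2, Y=0, W=3) weight 1/360
  (U=0, Z=0, X=2, Y=0, W=4) weight 1/360
  (U=0, Z=0, X=2, Y=2, W=2) weight 1/360
  (U=0, Z=0, X=2, Y=2, W=3) weight 1/360
  (U=0, Z=0, X=2, Y=2, W=4) weight 1/360
  (U=0, Z=0, X=3, Y=0, W=2) weight 1/360
  (U=0, Z=0, X=3, Y=0, W=3) weight 1/360
  (U=1, Z=0, X=2, Y=1, W=2) weight 1/720
  (U=2, Z=0, X=2, Y=0, W=2) weight 1/320
  … 206 more
Group by U:
  weight(U=0) = 1/5
  weight(U=1) = 1/20
  weight(U=2) = 1/5
  weight(U=3) = 1/20
Total weight = 1/5 + 1/20 + 1/5 + 1/20 = 1/2
P(U=0 | obs) = 1/5 / 1/2 = 2/5
P(U=1 | obs) = 1/20 / 1/2 = 1/10
P(U=2 | obs) = 1/5 / 1/2 = 2/5
P(U=3 | obs) = 1/20 / 1/2 = 1/10

P(U=0) = 2/5, P(U=1) = 1/10, P(U=2) = 2/5, P(U=3) = 1/10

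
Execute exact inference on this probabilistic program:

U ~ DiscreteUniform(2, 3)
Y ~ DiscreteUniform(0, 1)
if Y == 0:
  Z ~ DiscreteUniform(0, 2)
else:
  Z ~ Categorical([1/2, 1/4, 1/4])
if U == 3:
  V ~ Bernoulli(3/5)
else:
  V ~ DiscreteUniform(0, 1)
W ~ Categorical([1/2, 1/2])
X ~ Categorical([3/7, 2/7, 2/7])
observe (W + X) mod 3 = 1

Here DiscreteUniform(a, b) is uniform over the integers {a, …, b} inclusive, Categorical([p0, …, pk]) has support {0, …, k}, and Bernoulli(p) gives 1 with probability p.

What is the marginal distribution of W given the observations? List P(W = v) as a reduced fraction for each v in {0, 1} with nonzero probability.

P(W=0) = 2/5, P(W=1) = 3/5

Enumerate traces; 48 have nonzero weight after conditioning:
  (U=2, Y=0, Z=0, V=0, W=0, X=1) weight 1/168
  (U=2, Y=0, Z=0, V=0, W=1, X=0) weight 1/112
  (U=2, Y=0, Z=0, V=1, W=0, X=1) weight 1/168
  (U=2, Y=0, Z=0, V=1, W=1, X=0) weight 1/112
  (U=2, Y=0, Z=1, V=0, W=0, X=1) weight 1/168
  (U=2, Y=0, Z=1, V=0, W=1, X=0) weight 1/112
  (U=2, Y=0, Z=1, V=1, W=0, X=1) weight 1/168
  (U=2, Y=0, Z=1, V=1, W=1, X=0) weight 1/112
  … 40 more
Group by W:
  weight(W=0) = 1/7
  weight(W=1) = 3/14
Total weight = 1/7 + 3/14 = 5/14
P(W=0 | obs) = 1/7 / 5/14 = 2/5
P(W=1 | obs) = 3/14 / 5/14 = 3/5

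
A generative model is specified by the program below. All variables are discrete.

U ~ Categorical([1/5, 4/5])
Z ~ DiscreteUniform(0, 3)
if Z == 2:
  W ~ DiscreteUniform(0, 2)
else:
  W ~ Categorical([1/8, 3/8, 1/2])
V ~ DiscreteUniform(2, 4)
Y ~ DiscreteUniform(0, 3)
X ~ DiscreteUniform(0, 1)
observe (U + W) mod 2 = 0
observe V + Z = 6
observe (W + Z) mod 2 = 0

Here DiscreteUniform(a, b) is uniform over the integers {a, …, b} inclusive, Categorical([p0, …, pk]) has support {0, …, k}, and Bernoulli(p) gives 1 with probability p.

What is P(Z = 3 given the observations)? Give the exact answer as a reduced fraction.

P(Z = 3 | obs) = 9/13

Enumerate traces; 24 have nonzero weight after conditioning:
  (U=0, Z=2, W=0, V=4, Y=0, X=0) weight 1/1440
  (U=0, Z=2, W=0, V=4, Y=0, X=1) weight 1/1440
  (U=0, Z=2, W=0, V=4, Y=1, X=0) weight 1/1440
  (U=0, Z=2, W=0, V=4, Y=1, X=1) weight 1/1440
  (U=0, Z=2, W=0, V=4, Y=2, X=0) weight 1/1440
  (U=0, Z=2, W=0, V=4, Y=2, X=1) weight 1/1440
  (U=0, Z=2, W=0, V=4, Y=3, X=0) weight 1/1440
  (U=0, Z=2, W=0, V=4, Y=3, X=1) weight 1/1440
  (U=1, Z=3, W=1, V=3, Y=0, X=0) weight 1/320
  … 15 more
Group by Z:
  weight(Z=2) = 1/90
  weight(Z=3) = 1/40
Total weight = 1/90 + 1/40 = 13/360
P(Z=2 | obs) = 1/90 / 13/360 = 4/13
P(Z=3 | obs) = 1/40 / 13/360 = 9/13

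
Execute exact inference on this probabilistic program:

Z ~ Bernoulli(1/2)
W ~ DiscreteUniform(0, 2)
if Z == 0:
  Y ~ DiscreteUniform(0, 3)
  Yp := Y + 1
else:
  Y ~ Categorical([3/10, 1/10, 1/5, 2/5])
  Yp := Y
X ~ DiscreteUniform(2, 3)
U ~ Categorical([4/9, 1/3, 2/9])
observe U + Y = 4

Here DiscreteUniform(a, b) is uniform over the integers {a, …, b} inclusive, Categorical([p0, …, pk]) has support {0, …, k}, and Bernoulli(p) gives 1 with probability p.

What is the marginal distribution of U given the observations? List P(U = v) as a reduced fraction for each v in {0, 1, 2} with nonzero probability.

P(U=1) = 13/19, P(U=2) = 6/19

Enumerate traces; 24 have nonzero weight after conditioning:
  (Z=0, W=0, Y=2, X=2, U=2) weight 1/216
  (Z=0, W=0, Y=2, X=3, U=2) weight 1/216
  (Z=0, W=0, Y=3, X=2, U=1) weight 1/144
  (Z=0, W=0, Y=3, X=3, U=1) weight 1/144
  (Z=0, W=1, Y=2, X=2, U=2) weight 1/216
  (Z=0, W=1, Y=2, X=3, U=2) weight 1/216
  (Z=0, W=1, Y=3, X=2, U=1) weight 1/144
  (Z=0, W=1, Y=3, X=3, U=1) weight 1/144
  … 16 more
Group by U:
  weight(U=1) = 13/120
  weight(U=2) = 1/20
Total weight = 13/120 + 1/20 = 19/120
P(U=1 | obs) = 13/120 / 19/120 = 13/19
P(U=2 | obs) = 1/20 / 19/120 = 6/19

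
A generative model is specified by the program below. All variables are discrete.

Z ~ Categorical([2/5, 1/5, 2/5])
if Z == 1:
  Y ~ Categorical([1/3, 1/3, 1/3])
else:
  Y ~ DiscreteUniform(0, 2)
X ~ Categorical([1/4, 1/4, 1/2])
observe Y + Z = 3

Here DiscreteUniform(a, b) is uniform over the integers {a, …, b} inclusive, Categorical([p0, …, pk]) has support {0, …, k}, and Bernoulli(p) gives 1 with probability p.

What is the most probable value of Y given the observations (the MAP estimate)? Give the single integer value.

argmax_v P(Y = v | obs) = 1

Enumerate traces; 6 have nonzero weight after conditioning:
  (Z=1, Y=2, X=0) weight 1/60
  (Z=1, Y=2, X=1) weight 1/60
  (Z=1, Y=2, X=2) weight 1/30
  (Z=2, Y=1, X=0) weight 1/30
  (Z=2, Y=1, X=1) weight 1/30
  (Z=2, Y=1, X=2) weight 1/15
Group by Y:
  weight(Y=1) = 2/15
  weight(Y=2) = 1/15
Total weight = 2/15 + 1/15 = 1/5
P(Y=1 | obs) = 2/15 / 1/5 = 2/3
P(Y=2 | obs) = 1/15 / 1/5 = 1/3
argmax = 1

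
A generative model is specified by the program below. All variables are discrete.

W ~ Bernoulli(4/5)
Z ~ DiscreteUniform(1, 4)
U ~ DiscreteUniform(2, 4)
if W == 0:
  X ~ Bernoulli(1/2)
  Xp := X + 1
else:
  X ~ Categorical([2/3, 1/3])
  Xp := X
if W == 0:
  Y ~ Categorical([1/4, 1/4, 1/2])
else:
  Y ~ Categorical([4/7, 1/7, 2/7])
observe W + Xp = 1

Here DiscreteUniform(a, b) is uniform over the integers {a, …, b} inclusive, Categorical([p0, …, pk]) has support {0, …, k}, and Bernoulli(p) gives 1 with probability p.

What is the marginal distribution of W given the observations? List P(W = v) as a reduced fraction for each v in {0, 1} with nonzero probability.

Enumerate traces; 72 have nonzero weight after conditioning:
  (W=0, Z=1, U=2, X=0, Y=0) weight 1/480
  (W=0, Z=1, U=2, X=0, Y=1) weight 1/480
  (W=0, Z=1, U=2, X=0, Y=2) weight 1/240
  (W=0, Z=1, U=3, X=0, Y=0) weight 1/480
  (W=0, Z=1, U=3, X=0, Y=1) weight 1/480
  (W=0, Z=1, U=3, X=0, Y=2) weight 1/240
  (W=0, Z=1, U=4, X=0, Y=0) weight 1/480
  (W=0, Z=1, U=4, X=0, Y=1) weight 1/480
  (W=1, Z=1, U=2, X=0, Y=0) weight 8/315
  … 63 more
Group by W:
  weight(W=0) = 1/10
  weight(W=1) = 8/15
Total weight = 1/10 + 8/15 = 19/30
P(W=0 | obs) = 1/10 / 19/30 = 3/19
P(W=1 | obs) = 8/15 / 19/30 = 16/19

P(W=0) = 3/19, P(W=1) = 16/19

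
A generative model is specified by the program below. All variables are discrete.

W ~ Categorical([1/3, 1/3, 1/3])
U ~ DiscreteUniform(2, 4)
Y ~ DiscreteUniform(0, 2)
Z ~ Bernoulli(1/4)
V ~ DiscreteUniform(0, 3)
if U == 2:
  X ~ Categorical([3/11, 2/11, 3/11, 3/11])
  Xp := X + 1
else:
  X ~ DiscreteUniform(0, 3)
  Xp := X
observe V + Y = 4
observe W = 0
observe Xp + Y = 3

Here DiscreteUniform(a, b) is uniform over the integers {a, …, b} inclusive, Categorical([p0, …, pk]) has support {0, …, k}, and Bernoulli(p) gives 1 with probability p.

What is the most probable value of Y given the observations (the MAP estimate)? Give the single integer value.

argmax_v P(Y = v | obs) = 2

Enumerate traces; 12 have nonzero weight after conditioning:
  (W=0, U=2, Y=1, Z=0, V=3, X=1) weight 1/792
  (W=0, U=2, Y=1, Z=1, V=3, X=1) weight 1/2376
  (W=0, U=2, Y=2, Z=0, V=2, X=0) weight 1/528
  (W=0, U=2, Y=2, Z=1, V=2, X=0) weight 1/1584
  (W=0, U=3, Y=1, Z=0, V=3, X=2) weight 1/576
  (W=0, U=3, Y=1, Z=1, V=3, X=2) weight 1/1728
  (W=0, U=3, Y=2, Z=0, V=2, X=1) weight 1/576
  (W=0, U=3, Y=2, Z=1, V=2, X=1) weight 1/1728
  … 4 more
Group by Y:
  weight(Y=1) = 5/792
  weight(Y=2) = 17/2376
Total weight = 5/792 + 17/2376 = 4/297
P(Y=1 | obs) = 5/792 / 4/297 = 15/32
P(Y=2 | obs) = 17/2376 / 4/297 = 17/32
argmax = 2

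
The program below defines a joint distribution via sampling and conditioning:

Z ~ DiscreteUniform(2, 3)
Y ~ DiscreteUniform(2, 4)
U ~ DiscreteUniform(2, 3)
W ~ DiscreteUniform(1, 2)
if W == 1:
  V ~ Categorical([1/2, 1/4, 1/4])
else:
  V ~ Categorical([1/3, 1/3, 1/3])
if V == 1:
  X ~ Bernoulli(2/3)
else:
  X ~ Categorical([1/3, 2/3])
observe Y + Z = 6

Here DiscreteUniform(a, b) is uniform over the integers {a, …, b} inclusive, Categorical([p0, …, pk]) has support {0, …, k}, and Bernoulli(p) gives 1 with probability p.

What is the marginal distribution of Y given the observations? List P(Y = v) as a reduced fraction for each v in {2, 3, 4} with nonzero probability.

P(Y=3) = 1/2, P(Y=4) = 1/2

Enumerate traces; 48 have nonzero weight after conditioning:
  (Z=2, Y=4, U=2, W=1, V=0, X=0) weight 1/144
  (Z=2, Y=4, U=2, W=1, V=0, X=1) weight 1/72
  (Z=2, Y=4, U=2, W=1, V=1, X=0) weight 1/288
  (Z=2, Y=4, U=2, W=1, V=1, X=1) weight 1/144
  (Z=2, Y=4, U=2, W=1, V=2, X=0) weight 1/288
  (Z=2, Y=4, U=2, W=1, V=2, X=1) weight 1/144
  (Z=2, Y=4, U=2, W=2, V=0, X=0) weight 1/216
  (Z=2, Y=4, U=2, W=2, V=0, X=1) weight 1/108
  (Z=3, Y=3, U=2, W=1, V=0, X=0) weight 1/144
  … 39 more
Group by Y:
  weight(Y=3) = 1/6
  weight(Y=4) = 1/6
Total weight = 1/6 + 1/6 = 1/3
P(Y=3 | obs) = 1/6 / 1/3 = 1/2
P(Y=4 | obs) = 1/6 / 1/3 = 1/2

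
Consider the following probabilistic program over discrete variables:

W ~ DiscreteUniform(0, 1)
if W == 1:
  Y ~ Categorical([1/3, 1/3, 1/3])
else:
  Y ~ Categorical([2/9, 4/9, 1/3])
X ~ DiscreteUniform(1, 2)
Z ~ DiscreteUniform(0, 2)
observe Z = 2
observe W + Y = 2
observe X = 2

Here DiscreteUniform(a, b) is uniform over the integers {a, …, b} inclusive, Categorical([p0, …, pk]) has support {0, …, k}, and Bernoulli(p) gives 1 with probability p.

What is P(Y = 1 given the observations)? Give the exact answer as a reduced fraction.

Enumerate traces; 2 have nonzero weight after conditioning:
  (W=0, Y=2, X=2, Z=2) weight 1/36
  (W=1, Y=1, X=2, Z=2) weight 1/36
Group by Y:
  weight(Y=1) = 1/36
  weight(Y=2) = 1/36
Total weight = 1/36 + 1/36 = 1/18
P(Y=1 | obs) = 1/36 / 1/18 = 1/2
P(Y=2 | obs) = 1/36 / 1/18 = 1/2

P(Y = 1 | obs) = 1/2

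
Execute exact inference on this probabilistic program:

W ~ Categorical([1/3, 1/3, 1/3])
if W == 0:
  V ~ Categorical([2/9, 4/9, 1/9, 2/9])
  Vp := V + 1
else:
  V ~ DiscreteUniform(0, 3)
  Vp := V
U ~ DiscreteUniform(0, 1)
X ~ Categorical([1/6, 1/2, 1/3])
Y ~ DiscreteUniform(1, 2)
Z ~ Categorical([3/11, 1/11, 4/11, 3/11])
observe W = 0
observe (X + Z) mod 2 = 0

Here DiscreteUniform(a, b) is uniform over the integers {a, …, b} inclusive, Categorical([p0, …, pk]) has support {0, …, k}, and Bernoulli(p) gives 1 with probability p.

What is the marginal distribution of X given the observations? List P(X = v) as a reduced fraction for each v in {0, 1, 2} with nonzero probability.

Enumerate traces; 96 have nonzero weight after conditioning:
  (W=0, V=0, U=0, X=0, Y=1, Z=0) weight 1/1188
  (W=0, V=0, U=0, X=0, Y=1, Z=2) weight 1/891
  (W=0, V=0, U=0, X=0, Y=2, Z=0) weight 1/1188
  (W=0, V=0, U=0, X=0, Y=2, Z=2) weight 1/891
  (W=0, V=0, U=0, X=1, Y=1, Z=1) weight 1/1188
  (W=0, V=0, U=0, X=1, Y=1, Z=3) weight 1/396
  (W=0, V=0, U=0, X=1, Y=2, Z=1) weight 1/1188
  (W=0, V=0, U=0, X=1, Y=2, Z=3) weight 1/396
  (W=0, V=0, U=0, X=2, Y=1, Z=0) weight 1/594
  … 87 more
Group by X:
  weight(X=0) = 7/198
  weight(X=1) = 2/33
  weight(X=2) = 7/99
Total weight = 7/198 + 2/33 + 7/99 = 1/6
P(X=0 | obs) = 7/198 / 1/6 = 7/33
P(X=1 | obs) = 2/33 / 1/6 = 4/11
P(X=2 | obs) = 7/99 / 1/6 = 14/33

P(X=0) = 7/33, P(X=1) = 4/11, P(X=2) = 14/33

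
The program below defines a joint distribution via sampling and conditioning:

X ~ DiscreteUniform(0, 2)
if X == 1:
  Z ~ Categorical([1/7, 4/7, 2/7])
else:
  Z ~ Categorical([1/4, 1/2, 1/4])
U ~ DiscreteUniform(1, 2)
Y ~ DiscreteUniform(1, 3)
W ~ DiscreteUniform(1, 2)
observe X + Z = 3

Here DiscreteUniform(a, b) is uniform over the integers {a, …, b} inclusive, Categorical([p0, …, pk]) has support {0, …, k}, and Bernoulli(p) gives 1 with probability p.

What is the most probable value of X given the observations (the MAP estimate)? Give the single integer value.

Enumerate traces; 24 have nonzero weight after conditioning:
  (X=1, Z=2, U=1, Y=1, W=1) weight 1/126
  (X=1, Z=2, U=1, Y=1, W=2) weight 1/126
  (X=1, Z=2, U=1, Y=2, W=1) weight 1/126
  (X=1, Z=2, U=1, Y=2, W=2) weight 1/126
  (X=1, Z=2, U=1, Y=3, W=1) weight 1/126
  (X=1, Z=2, U=1, Y=3, W=2) weight 1/126
  (X=1, Z=2, U=2, Y=1, W=1) weight 1/126
  (X=1, Z=2, U=2, Y=1, W=2) weight 1/126
  (X=2, Z=1, U=1, Y=1, W=1) weight 1/72
  … 15 more
Group by X:
  weight(X=1) = 2/21
  weight(X=2) = 1/6
Total weight = 2/21 + 1/6 = 11/42
P(X=1 | obs) = 2/21 / 11/42 = 4/11
P(X=2 | obs) = 1/6 / 11/42 = 7/11
argmax = 2

argmax_v P(X = v | obs) = 2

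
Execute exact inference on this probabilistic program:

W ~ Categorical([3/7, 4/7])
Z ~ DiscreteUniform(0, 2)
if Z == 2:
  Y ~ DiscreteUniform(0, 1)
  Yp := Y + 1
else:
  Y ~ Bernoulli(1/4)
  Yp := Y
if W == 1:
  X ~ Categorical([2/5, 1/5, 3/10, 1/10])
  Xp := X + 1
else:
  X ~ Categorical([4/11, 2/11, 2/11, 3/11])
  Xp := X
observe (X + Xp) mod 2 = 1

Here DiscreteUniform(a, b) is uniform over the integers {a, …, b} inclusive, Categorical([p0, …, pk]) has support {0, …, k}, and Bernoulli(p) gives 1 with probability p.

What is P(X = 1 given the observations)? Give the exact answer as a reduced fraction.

Enumerate traces; 24 have nonzero weight after conditioning:
  (W=1, Z=0, Y=0, X=0) weight 2/35
  (W=1, Z=0, Y=0, X=1) weight 1/35
  (W=1, Z=0, Y=0, X=2) weight 3/70
  (W=1, Z=0, Y=0, X=3) weight 1/70
  (W=1, Z=0, Y=1, X=0) weight 2/105
  (W=1, Z=0, Y=1, X=1) weight 1/105
  (W=1, Z=0, Y=1, X=2) weight 1/70
  (W=1, Z=0, Y=1, X=3) weight 1/210
  … 16 more
Group by X:
  weight(X=0) = 8/35
  weight(X=1) = 4/35
  weight(X=2) = 6/35
  weight(X=3) = 2/35
Total weight = 8/35 + 4/35 + 6/35 + 2/35 = 4/7
P(X=0 | obs) = 8/35 / 4/7 = 2/5
P(X=1 | obs) = 4/35 / 4/7 = 1/5
P(X=2 | obs) = 6/35 / 4/7 = 3/10
P(X=3 | obs) = 2/35 / 4/7 = 1/10

P(X = 1 | obs) = 1/5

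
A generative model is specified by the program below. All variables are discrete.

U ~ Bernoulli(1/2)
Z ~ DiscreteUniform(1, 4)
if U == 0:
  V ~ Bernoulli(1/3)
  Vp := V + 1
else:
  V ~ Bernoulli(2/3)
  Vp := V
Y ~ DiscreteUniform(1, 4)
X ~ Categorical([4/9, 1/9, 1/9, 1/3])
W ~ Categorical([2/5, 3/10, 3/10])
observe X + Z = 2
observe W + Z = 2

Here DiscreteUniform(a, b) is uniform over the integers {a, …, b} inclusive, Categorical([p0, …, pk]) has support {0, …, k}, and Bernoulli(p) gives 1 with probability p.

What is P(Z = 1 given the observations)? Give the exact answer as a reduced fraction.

P(Z = 1 | obs) = 3/19

Enumerate traces; 32 have nonzero weight after conditioning:
  (U=0, Z=1, V=0, Y=1, X=1, W=1) weight 1/1440
  (U=0, Z=1, V=0, Y=2, X=1, W=1) weight 1/1440
  (U=0, Z=1, V=0, Y=3, X=1, W=1) weight 1/1440
  (U=0, Z=1, V=0, Y=4, X=1, W=1) weight 1/1440
  (U=0, Z=1, V=1, Y=1, X=1, W=1) weight 1/2880
  (U=0, Z=1, V=1, Y=2, X=1, W=1) weight 1/2880
  (U=0, Z=1, V=1, Y=3, X=1, W=1) weight 1/2880
  (U=0, Z=1, V=1, Y=4, X=1, W=1) weight 1/2880
  (U=0, Z=2, V=0, Y=1, X=0, W=0) weight 1/270
  … 23 more
Group by Z:
  weight(Z=1) = 1/120
  weight(Z=2) = 2/45
Total weight = 1/120 + 2/45 = 19/360
P(Z=1 | obs) = 1/120 / 19/360 = 3/19
P(Z=2 | obs) = 2/45 / 19/360 = 16/19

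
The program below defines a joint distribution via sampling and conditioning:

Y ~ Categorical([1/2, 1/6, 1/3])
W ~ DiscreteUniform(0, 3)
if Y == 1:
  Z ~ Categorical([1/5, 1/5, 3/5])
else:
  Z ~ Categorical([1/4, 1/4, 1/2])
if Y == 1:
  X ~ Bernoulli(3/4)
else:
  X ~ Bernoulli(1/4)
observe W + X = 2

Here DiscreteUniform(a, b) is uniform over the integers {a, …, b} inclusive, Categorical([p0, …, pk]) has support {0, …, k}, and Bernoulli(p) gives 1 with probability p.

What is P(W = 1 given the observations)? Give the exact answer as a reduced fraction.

Enumerate traces; 18 have nonzero weight after conditioning:
  (Y=0, W=1, Z=0, X=1) weight 1/128
  (Y=0, W=1, Z=1, X=1) weight 1/128
  (Y=0, W=1, Z=2, X=1) weight 1/64
  (Y=0, W=2, Z=0, X=0) weight 3/128
  (Y=0, W=2, Z=1, X=0) weight 3/128
  (Y=0, W=2, Z=2, X=0) weight 3/64
  (Y=1, W=1, Z=0, X=1) weight 1/160
  (Y=1, W=1, Z=1, X=1) weight 1/160
  … 10 more
Group by W:
  weight(W=1) = 1/12
  weight(W=2) = 1/6
Total weight = 1/12 + 1/6 = 1/4
P(W=1 | obs) = 1/12 / 1/4 = 1/3
P(W=2 | obs) = 1/6 / 1/4 = 2/3

P(W = 1 | obs) = 1/3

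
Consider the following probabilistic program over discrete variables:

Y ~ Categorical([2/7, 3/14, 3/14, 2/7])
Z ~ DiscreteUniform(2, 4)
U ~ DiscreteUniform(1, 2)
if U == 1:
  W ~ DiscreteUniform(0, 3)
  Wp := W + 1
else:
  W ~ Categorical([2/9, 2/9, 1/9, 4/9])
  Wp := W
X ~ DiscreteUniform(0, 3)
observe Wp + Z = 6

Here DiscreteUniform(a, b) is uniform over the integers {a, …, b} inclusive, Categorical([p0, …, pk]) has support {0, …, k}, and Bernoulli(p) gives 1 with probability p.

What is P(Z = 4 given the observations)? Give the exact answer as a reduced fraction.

Enumerate traces; 80 have nonzero weight after conditioning:
  (Y=0, Z=2, U=1, W=3, X=0) weight 1/336
  (Y=0, Z=2, U=1, W=3, X=1) weight 1/336
  (Y=0, Z=2, U=1, W=3, X=2) weight 1/336
  (Y=0, Z=2, U=1, W=3, X=3) weight 1/336
  (Y=0, Z=3, U=1, W=2, X=0) weight 1/336
  (Y=0, Z=3, U=1, W=2, X=1) weight 1/336
  (Y=0, Z=3, U=1, W=2, X=2) weight 1/336
  (Y=0, Z=3, U=1, W=2, X=3) weight 1/336
  (Y=0, Z=4, U=1, W=1, X=0) weight 1/336
  … 71 more
Group by Z:
  weight(Z=2) = 1/24
  weight(Z=3) = 25/216
  weight(Z=4) = 13/216
Total weight = 1/24 + 25/216 + 13/216 = 47/216
P(Z=2 | obs) = 1/24 / 47/216 = 9/47
P(Z=3 | obs) = 25/216 / 47/216 = 25/47
P(Z=4 | obs) = 13/216 / 47/216 = 13/47

P(Z = 4 | obs) = 13/47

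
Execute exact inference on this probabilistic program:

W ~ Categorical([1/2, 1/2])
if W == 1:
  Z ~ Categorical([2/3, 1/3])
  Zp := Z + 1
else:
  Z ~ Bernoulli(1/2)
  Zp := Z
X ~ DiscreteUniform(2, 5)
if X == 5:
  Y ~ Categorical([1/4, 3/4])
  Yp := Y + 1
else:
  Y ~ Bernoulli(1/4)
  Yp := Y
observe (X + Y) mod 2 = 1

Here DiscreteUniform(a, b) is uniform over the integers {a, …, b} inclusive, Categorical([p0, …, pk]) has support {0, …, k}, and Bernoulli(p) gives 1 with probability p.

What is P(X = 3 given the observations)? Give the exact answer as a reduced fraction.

Enumerate traces; 16 have nonzero weight after conditioning:
  (W=0, Z=0, X=2, Y=1) weight 1/64
  (W=0, Z=0, X=3, Y=0) weight 3/64
  (W=0, Z=0, X=4, Y=1) weight 1/64
  (W=0, Z=0, X=5, Y=0) weight 1/64
  (W=0, Z=1, X=2, Y=1) weight 1/64
  (W=0, Z=1, X=3, Y=0) weight 3/64
  (W=0, Z=1, X=4, Y=1) weight 1/64
  (W=0, Z=1, X=5, Y=0) weight 1/64
  … 8 more
Group by X:
  weight(X=2) = 1/16
  weight(X=3) = 3/16
  weight(X=4) = 1/16
  weight(X=5) = 1/16
Total weight = 1/16 + 3/16 + 1/16 + 1/16 = 3/8
P(X=2 | obs) = 1/16 / 3/8 = 1/6
P(X=3 | obs) = 3/16 / 3/8 = 1/2
P(X=4 | obs) = 1/16 / 3/8 = 1/6
P(X=5 | obs) = 1/16 / 3/8 = 1/6

P(X = 3 | obs) = 1/2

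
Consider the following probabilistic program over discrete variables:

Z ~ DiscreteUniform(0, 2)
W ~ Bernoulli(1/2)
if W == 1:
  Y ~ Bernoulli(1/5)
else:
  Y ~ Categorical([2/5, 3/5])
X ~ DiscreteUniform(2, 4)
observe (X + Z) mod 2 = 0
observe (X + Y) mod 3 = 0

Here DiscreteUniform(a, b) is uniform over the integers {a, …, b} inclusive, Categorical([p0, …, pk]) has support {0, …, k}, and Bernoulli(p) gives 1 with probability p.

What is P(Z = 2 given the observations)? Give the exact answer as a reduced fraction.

P(Z = 2 | obs) = 2/7

Enumerate traces; 6 have nonzero weight after conditioning:
  (Z=0, W=0, Y=1, X=2) weight 1/30
  (Z=0, W=1, Y=1, X=2) weight 1/90
  (Z=1, W=0, Y=0, X=3) weight 1/45
  (Z=1, W=1, Y=0, X=3) weight 2/45
  (Z=2, W=0, Y=1, X=2) weight 1/30
  (Z=2, W=1, Y=1, X=2) weight 1/90
Group by Z:
  weight(Z=0) = 2/45
  weight(Z=1) = 1/15
  weight(Z=2) = 2/45
Total weight = 2/45 + 1/15 + 2/45 = 7/45
P(Z=0 | obs) = 2/45 / 7/45 = 2/7
P(Z=1 | obs) = 1/15 / 7/45 = 3/7
P(Z=2 | obs) = 2/45 / 7/45 = 2/7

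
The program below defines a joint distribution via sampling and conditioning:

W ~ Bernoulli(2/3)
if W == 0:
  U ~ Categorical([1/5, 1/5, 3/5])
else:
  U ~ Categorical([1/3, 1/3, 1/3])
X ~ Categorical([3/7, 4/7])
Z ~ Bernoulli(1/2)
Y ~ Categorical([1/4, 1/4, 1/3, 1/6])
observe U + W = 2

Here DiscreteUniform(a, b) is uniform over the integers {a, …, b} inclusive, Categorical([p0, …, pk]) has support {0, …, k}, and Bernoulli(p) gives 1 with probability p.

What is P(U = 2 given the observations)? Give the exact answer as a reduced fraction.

Enumerate traces; 32 have nonzero weight after conditioning:
  (W=0, U=2, X=0, Z=0, Y=0) weight 3/280
  (W=0, U=2, X=0, Z=0, Y=1) weight 3/280
  (W=0, U=2, X=0, Z=0, Y=2) weight 1/70
  (W=0, U=2, X=0, Z=0, Y=3) weight 1/140
  (W=0, U=2, X=0, Z=1, Y=0) weight 3/280
  (W=0, U=2, X=0, Z=1, Y=1) weight 3/280
  (W=0, U=2, X=0, Z=1, Y=2) weight 1/70
  (W=0, U=2, X=0, Z=1, Y=3) weight 1/140
  (W=1, U=1, X=0, Z=0, Y=0) weight 1/84
  … 23 more
Group by U:
  weight(U=1) = 2/9
  weight(U=2) = 1/5
Total weight = 2/9 + 1/5 = 19/45
P(U=1 | obs) = 2/9 / 19/45 = 10/19
P(U=2 | obs) = 1/5 / 19/45 = 9/19

P(U = 2 | obs) = 9/19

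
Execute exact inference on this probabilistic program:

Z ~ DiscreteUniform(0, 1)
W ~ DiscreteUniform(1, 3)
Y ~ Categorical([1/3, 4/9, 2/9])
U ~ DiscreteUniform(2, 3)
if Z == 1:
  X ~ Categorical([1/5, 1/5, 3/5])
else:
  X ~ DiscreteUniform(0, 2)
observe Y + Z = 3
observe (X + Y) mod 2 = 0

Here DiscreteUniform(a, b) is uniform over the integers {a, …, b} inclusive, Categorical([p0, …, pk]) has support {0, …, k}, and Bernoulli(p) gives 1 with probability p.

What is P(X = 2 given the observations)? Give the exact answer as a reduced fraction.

Enumerate traces; 12 have nonzero weight after conditioning:
  (Z=1, W=1, Y=2, U=2, X=0) weight 1/270
  (Z=1, W=1, Y=2, U=2, X=2) weight 1/90
  (Z=1, W=1, Y=2, U=3, X=0) weight 1/270
  (Z=1, W=1, Y=2, U=3, X=2) weight 1/90
  (Z=1, W=2, Y=2, U=2, X=0) weight 1/270
  (Z=1, W=2, Y=2, U=2, X=2) weight 1/90
  (Z=1, W=2, Y=2, U=3, X=0) weight 1/270
  (Z=1, W=2, Y=2, U=3, X=2) weight 1/90
  … 4 more
Group by X:
  weight(X=0) = 1/45
  weight(X=2) = 1/15
Total weight = 1/45 + 1/15 = 4/45
P(X=0 | obs) = 1/45 / 4/45 = 1/4
P(X=2 | obs) = 1/15 / 4/45 = 3/4

P(X = 2 | obs) = 3/4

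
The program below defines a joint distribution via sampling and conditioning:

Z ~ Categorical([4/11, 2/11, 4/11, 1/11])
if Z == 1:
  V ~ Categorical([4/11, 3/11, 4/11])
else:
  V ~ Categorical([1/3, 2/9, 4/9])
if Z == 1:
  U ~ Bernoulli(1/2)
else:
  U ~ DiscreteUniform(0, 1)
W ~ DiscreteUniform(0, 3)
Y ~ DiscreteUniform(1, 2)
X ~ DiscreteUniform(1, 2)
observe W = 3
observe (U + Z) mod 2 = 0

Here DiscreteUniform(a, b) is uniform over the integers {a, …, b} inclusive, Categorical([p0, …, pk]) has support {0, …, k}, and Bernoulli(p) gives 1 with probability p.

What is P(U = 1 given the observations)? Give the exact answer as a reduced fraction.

P(U = 1 | obs) = 3/11

Enumerate traces; 48 have nonzero weight after conditioning:
  (Z=0, V=0, U=0, W=3, Y=1, X=1) weight 1/264
  (Z=0, V=0, U=0, W=3, Y=1, X=2) weight 1/264
  (Z=0, V=0, U=0, W=3, Y=2, X=1) weight 1/264
  (Z=0, V=0, U=0, W=3, Y=2, X=2) weight 1/264
  (Z=0, V=1, U=0, W=3, Y=1, X=1) weight 1/396
  (Z=0, V=1, U=0, W=3, Y=1, X=2) weight 1/396
  (Z=0, V=1, U=0, W=3, Y=2, X=1) weight 1/396
  (Z=0, V=1, U=0, W=3, Y=2, X=2) weight 1/396
  (Z=1, V=0, U=1, W=3, Y=1, X=1) weight 1/484
  … 39 more
Group by U:
  weight(U=0) = 1/11
  weight(U=1) = 3/88
Total weight = 1/11 + 3/88 = 1/8
P(U=0 | obs) = 1/11 / 1/8 = 8/11
P(U=1 | obs) = 3/88 / 1/8 = 3/11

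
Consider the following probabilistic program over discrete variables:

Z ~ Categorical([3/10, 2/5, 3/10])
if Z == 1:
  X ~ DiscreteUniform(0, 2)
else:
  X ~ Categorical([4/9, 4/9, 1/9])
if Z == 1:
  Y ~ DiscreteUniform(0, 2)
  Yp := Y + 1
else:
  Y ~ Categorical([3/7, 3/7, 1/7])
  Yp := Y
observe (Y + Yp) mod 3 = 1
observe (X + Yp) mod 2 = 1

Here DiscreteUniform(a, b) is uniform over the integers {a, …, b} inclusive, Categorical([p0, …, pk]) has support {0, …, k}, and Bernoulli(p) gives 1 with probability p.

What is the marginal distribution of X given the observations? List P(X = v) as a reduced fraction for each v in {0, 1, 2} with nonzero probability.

Enumerate traces; 4 have nonzero weight after conditioning:
  (Z=0, X=1, Y=2) weight 2/105
  (Z=1, X=0, Y=0) weight 2/45
  (Z=1, X=2, Y=0) weight 2/45
  (Z=2, X=1, Y=2) weight 2/105
Group by X:
  weight(X=0) = 2/45
  weight(X=1) = 4/105
  weight(X=2) = 2/45
Total weight = 2/45 + 4/105 + 2/45 = 8/63
P(X=0 | obs) = 2/45 / 8/63 = 7/20
P(X=1 | obs) = 4/105 / 8/63 = 3/10
P(X=2 | obs) = 2/45 / 8/63 = 7/20

P(X=0) = 7/20, P(X=1) = 3/10, P(X=2) = 7/20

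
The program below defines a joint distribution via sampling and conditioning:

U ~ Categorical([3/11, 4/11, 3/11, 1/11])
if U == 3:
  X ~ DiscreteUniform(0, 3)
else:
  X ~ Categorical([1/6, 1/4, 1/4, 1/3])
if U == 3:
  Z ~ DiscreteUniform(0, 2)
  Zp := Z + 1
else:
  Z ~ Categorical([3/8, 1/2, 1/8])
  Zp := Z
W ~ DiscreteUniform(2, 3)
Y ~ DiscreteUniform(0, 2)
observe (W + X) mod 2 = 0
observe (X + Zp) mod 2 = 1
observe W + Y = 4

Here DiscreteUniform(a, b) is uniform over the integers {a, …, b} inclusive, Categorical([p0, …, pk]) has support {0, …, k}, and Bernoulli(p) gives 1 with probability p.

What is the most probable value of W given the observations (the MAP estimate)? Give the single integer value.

argmax_v P(W = v | obs) = 3

Enumerate traces; 24 have nonzero weight after conditioning:
  (U=0, X=0, Z=1, W=2, Y=2) weight 1/264
  (U=0, X=1, Z=0, W=3, Y=1) weight 3/704
  (U=0, X=1, Z=2, W=3, Y=1) weight 1/704
  (U=0, X=2, Z=1, W=2, Y=2) weight 1/176
  (U=0, X=3, Z=0, W=3, Y=1) weight 1/176
  (U=0, X=3, Z=2, W=3, Y=1) weight 1/528
  (U=1, X=0, Z=1, W=2, Y=2) weight 1/198
  (U=1, X=1, Z=0, W=3, Y=1) weight 1/176
  … 16 more
Group by W:
  weight(W=2) = 29/792
  weight(W=3) = 37/792
Total weight = 29/792 + 37/792 = 1/12
P(W=2 | obs) = 29/792 / 1/12 = 29/66
P(W=3 | obs) = 37/792 / 1/12 = 37/66
argmax = 3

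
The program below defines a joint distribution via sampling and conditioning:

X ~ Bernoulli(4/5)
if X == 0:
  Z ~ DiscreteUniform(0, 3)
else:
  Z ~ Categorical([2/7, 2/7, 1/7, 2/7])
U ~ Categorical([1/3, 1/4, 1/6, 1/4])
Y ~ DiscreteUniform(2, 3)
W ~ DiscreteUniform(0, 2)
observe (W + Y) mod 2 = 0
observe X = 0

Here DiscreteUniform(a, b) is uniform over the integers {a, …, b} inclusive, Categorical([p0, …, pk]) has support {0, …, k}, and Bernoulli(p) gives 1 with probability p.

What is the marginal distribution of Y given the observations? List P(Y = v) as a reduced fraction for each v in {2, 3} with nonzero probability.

P(Y=2) = 2/3, P(Y=3) = 1/3

Enumerate traces; 48 have nonzero weight after conditioning:
  (X=0, Z=0, U=0, Y=2, W=0) weight 1/360
  (X=0, Z=0, U=0, Y=2, W=2) weight 1/360
  (X=0, Z=0, U=0, Y=3, W=1) weight 1/360
  (X=0, Z=0, U=1, Y=2, W=0) weight 1/480
  (X=0, Z=0, U=1, Y=2, W=2) weight 1/480
  (X=0, Z=0, U=1, Y=3, W=1) weight 1/480
  (X=0, Z=0, U=2, Y=2, W=0) weight 1/720
  (X=0, Z=0, U=2, Y=2, W=2) weight 1/720
  … 40 more
Group by Y:
  weight(Y=2) = 1/15
  weight(Y=3) = 1/30
Total weight = 1/15 + 1/30 = 1/10
P(Y=2 | obs) = 1/15 / 1/10 = 2/3
P(Y=3 | obs) = 1/30 / 1/10 = 1/3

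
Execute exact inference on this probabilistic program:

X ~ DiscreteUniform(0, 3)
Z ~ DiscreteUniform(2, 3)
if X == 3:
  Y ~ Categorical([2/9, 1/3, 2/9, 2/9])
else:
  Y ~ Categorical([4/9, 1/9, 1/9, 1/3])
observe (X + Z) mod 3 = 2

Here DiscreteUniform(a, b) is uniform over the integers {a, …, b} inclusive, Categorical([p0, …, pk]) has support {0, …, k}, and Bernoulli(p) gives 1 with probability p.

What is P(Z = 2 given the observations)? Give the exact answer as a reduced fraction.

Enumerate traces; 12 have nonzero weight after conditioning:
  (X=0, Z=2, Y=0) weight 1/18
  (X=0, Z=2, Y=1) weight 1/72
  (X=0, Z=2, Y=2) weight 1/72
  (X=0, Z=2, Y=3) weight 1/24
  (X=2, Z=3, Y=0) weight 1/18
  (X=2, Z=3, Y=1) weight 1/72
  (X=2, Z=3, Y=2) weight 1/72
  (X=2, Z=3, Y=3) weight 1/24
  … 4 more
Group by Z:
  weight(Z=2) = 1/4
  weight(Z=3) = 1/8
Total weight = 1/4 + 1/8 = 3/8
P(Z=2 | obs) = 1/4 / 3/8 = 2/3
P(Z=3 | obs) = 1/8 / 3/8 = 1/3

P(Z = 2 | obs) = 2/3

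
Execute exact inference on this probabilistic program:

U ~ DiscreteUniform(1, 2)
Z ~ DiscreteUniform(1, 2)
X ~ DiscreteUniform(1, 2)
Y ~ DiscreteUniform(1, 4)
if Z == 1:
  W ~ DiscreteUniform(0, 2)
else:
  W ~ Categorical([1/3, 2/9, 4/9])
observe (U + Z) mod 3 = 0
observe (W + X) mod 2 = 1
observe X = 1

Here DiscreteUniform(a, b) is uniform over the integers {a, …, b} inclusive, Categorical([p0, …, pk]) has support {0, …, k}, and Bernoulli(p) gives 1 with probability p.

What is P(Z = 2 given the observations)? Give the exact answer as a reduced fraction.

Enumerate traces; 16 have nonzero weight after conditioning:
  (U=1, Z=2, X=1, Y=1, W=0) weight 1/96
  (U=1, Z=2, X=1, Y=1, W=2) weight 1/72
  (U=1, Z=2, X=1, Y=2, W=0) weight 1/96
  (U=1, Z=2, X=1, Y=2, W=2) weight 1/72
  (U=1, Z=2, X=1, Y=3, W=0) weight 1/96
  (U=1, Z=2, X=1, Y=3, W=2) weight 1/72
  (U=1, Z=2, X=1, Y=4, W=0) weight 1/96
  (U=1, Z=2, X=1, Y=4, W=2) weight 1/72
  (U=2, Z=1, X=1, Y=1, W=0) weight 1/96
  … 7 more
Group by Z:
  weight(Z=1) = 1/12
  weight(Z=2) = 7/72
Total weight = 1/12 + 7/72 = 13/72
P(Z=1 | obs) = 1/12 / 13/72 = 6/13
P(Z=2 | obs) = 7/72 / 13/72 = 7/13

P(Z = 2 | obs) = 7/13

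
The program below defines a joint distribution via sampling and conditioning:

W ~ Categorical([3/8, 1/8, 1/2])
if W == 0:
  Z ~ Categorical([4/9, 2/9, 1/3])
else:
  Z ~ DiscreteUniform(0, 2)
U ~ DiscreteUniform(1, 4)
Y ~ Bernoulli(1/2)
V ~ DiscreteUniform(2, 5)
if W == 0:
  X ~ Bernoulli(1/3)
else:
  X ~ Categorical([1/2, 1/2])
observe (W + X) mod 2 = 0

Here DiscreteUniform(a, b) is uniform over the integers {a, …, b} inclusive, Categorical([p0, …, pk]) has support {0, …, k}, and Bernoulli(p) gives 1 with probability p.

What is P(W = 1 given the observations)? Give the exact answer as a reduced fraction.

P(W = 1 | obs) = 1/9

Enumerate traces; 288 have nonzero weight after conditioning:
  (W=0, Z=0, U=1, Y=0, V=2, X=0) weight 1/288
  (W=0, Z=0, U=1, Y=0, V=3, X=0) weight 1/288
  (W=0, Z=0, U=1, Y=0, V=4, X=0) weight 1/288
  (W=0, Z=0, U=1, Y=0, V=5, X=0) weight 1/288
  (W=0, Z=0, U=1, Y=1, V=2, X=0) weight 1/288
  (W=0, Z=0, U=1, Y=1, V=3, X=0) weight 1/288
  (W=0, Z=0, U=1, Y=1, V=4, X=0) weight 1/288
  (W=0, Z=0, U=1, Y=1, V=5, X=0) weight 1/288
  (W=1, Z=0, U=1, Y=0, V=2, X=1) weight 1/1536
  (W=2, Z=0, U=1, Y=0, V=2, X=0) weight 1/384
  … 278 more
Group by W:
  weight(W=0) = 1/4
  weight(W=1) = 1/16
  weight(W=2) = 1/4
Total weight = 1/4 + 1/16 + 1/4 = 9/16
P(W=0 | obs) = 1/4 / 9/16 = 4/9
P(W=1 | obs) = 1/16 / 9/16 = 1/9
P(W=2 | obs) = 1/4 / 9/16 = 4/9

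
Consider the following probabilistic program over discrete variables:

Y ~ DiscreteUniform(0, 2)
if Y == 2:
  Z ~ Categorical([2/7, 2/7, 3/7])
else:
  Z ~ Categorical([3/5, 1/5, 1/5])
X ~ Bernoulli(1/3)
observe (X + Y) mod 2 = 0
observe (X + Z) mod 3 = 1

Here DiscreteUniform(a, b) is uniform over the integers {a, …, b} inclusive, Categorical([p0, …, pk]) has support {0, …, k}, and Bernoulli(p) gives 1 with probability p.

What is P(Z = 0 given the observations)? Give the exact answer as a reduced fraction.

P(Z = 0 | obs) = 21/55

Enumerate traces; 3 have nonzero weight after conditioning:
  (Y=0, Z=1, X=0) weight 2/45
  (Y=1, Z=0, X=1) weight 1/15
  (Y=2, Z=1, X=0) weight 4/63
Group by Z:
  weight(Z=0) = 1/15
  weight(Z=1) = 34/315
Total weight = 1/15 + 34/315 = 11/63
P(Z=0 | obs) = 1/15 / 11/63 = 21/55
P(Z=1 | obs) = 34/315 / 11/63 = 34/55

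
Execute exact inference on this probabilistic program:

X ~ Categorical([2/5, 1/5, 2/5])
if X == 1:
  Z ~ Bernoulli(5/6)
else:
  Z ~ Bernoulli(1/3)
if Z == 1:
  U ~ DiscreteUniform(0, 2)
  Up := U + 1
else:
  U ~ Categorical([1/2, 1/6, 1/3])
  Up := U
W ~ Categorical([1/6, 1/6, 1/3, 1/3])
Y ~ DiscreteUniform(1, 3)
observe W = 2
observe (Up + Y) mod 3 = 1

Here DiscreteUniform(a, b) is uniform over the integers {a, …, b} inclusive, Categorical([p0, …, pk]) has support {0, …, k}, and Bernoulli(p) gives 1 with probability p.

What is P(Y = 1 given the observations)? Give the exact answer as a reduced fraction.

Enumerate traces; 18 have nonzero weight after conditioning:
  (X=0, Z=0, U=0, W=2, Y=1) weight 2/135
  (X=0, Z=0, U=1, W=2, Y=3) weight 2/405
  (X=0, Z=0, U=2, W=2, Y=2) weight 4/405
  (X=0, Z=1, U=0, W=2, Y=3) weight 2/405
  (X=0, Z=1, U=1, W=2, Y=2) weight 2/405
  (X=0, Z=1, U=2, W=2, Y=1) weight 2/405
  (X=1, Z=0, U=0, W=2, Y=1) weight 1/540
  (X=1, Z=0, U=1, W=2, Y=3) weight 1/1620
  … 10 more
Group by Y:
  weight(Y=1) = 77/1620
  weight(Y=2) = 1/27
  weight(Y=3) = 43/1620
Total weight = 77/1620 + 1/27 + 43/1620 = 1/9
P(Y=1 | obs) = 77/1620 / 1/9 = 77/180
P(Y=2 | obs) = 1/27 / 1/9 = 1/3
P(Y=3 | obs) = 43/1620 / 1/9 = 43/180

P(Y = 1 | obs) = 77/180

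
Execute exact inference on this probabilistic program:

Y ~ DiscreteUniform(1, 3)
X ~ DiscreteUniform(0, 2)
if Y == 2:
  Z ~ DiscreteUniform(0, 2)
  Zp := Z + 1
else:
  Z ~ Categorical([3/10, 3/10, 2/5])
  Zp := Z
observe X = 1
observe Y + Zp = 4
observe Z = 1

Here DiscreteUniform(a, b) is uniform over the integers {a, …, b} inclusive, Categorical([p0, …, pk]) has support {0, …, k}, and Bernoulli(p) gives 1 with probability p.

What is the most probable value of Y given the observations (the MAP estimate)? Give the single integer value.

Enumerate traces; 2 have nonzero weight after conditioning:
  (Y=2, X=1, Z=1) weight 1/27
  (Y=3, X=1, Z=1) weight 1/30
Group by Y:
  weight(Y=2) = 1/27
  weight(Y=3) = 1/30
Total weight = 1/27 + 1/30 = 19/270
P(Y=2 | obs) = 1/27 / 19/270 = 10/19
P(Y=3 | obs) = 1/30 / 19/270 = 9/19
argmax = 2

argmax_v P(Y = v | obs) = 2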